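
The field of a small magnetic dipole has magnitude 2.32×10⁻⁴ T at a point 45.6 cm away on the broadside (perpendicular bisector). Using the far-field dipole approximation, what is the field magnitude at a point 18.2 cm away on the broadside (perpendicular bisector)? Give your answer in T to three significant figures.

B ≈ 0.00365 T

Dipole fields scale as 1/r³ in the far field; the geometry is the same at both points.
B₂ = B₁ · (r₁/r₂)³ = 2.32×10⁻⁴ · (45.6/18.2)³.
(r₁/r₂)³ = (2.505)³ = 15.73.
B₂ ≈ 0.003649 T.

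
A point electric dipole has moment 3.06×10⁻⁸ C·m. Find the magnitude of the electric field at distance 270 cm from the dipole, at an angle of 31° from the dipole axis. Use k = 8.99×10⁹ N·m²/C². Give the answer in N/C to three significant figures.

E ≈ 25.0 N/C

At angle θ the dipole field magnitude is E = (kp/r³)·√(1 + 3cos²θ).
kp/r³ = (8.99×10⁹)(3.06×10⁻⁸) / (2.70)³ = 13.98 N/C.
√(1 + 3cos²31°) = √(1 + 3·0.7347) = √3.2042 ≈ 1.7900.
E ≈ 13.98 × 1.790 = 25.02 N/C.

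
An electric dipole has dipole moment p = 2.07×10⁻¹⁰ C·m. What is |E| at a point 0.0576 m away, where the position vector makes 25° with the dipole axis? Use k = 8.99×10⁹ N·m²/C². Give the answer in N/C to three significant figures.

E ≈ 1.81×10⁴ N/C

At angle θ the dipole field magnitude is E = (kp/r³)·√(1 + 3cos²θ).
kp/r³ = (8.99×10⁹)(2.07×10⁻¹⁰) / (0.0576)³ = 9738 N/C.
√(1 + 3cos²25°) = √(1 + 3·0.8214) = √3.4642 ≈ 1.8612.
E ≈ 9738 × 1.861 = 1.812×10⁴ N/C.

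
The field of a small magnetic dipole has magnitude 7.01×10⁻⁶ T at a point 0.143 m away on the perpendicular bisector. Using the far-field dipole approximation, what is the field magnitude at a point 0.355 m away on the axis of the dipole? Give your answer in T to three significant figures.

B ≈ 9.16×10⁻⁷ T

Dipole fields scale as 1/r³ in the far field.
The axial field is twice the equatorial field at the same r, so the geometry factor is 2/1.
B₂ = B₁ · (2/1) · (r₁/r₂)³ = 7.01×10⁻⁶ · 2 · (0.143/0.355)³.
(r₁/r₂)³ = (0.4028)³ = 0.06536.
B₂ ≈ 9.164×10⁻⁷ T.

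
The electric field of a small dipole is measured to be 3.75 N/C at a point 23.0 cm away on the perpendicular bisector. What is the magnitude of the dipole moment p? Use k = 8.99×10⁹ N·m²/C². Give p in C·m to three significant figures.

In the equatorial plane E = kp/r³, so p = Er³/(k).
p = (3.75)·(0.230)³ / (8.99×10⁹) = 5.075×10⁻¹² C·m.

p ≈ 5.08×10⁻¹² C·m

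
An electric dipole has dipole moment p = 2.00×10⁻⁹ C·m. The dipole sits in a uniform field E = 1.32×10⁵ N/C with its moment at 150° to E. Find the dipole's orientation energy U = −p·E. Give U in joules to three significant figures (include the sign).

U = −p·E = −pE cosθ.
U = −(2.00×10⁻⁹)(1.32×10⁵)·cos150° = 2.286×10⁻⁴ J.

U ≈ 2.29×10⁻⁴ J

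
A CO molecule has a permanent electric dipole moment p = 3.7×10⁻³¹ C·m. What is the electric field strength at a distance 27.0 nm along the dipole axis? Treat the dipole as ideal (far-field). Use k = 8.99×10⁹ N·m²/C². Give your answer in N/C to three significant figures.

E ≈ 338 N/C

On the dipole axis E = 2kp/r³.
E = 2·(8.99×10⁹)(3.70×10⁻³¹) / (2.70×10⁻⁸)³ = 338.0 N/C.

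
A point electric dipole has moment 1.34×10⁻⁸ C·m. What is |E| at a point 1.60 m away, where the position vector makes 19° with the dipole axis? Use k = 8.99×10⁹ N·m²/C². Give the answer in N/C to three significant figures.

At angle θ the dipole field magnitude is E = (kp/r³)·√(1 + 3cos²θ).
kp/r³ = (8.99×10⁹)(1.34×10⁻⁸) / (1.60)³ = 29.41 N/C.
√(1 + 3cos²19°) = √(1 + 3·0.8940) = √3.6820 ≈ 1.9189.
E ≈ 29.41 × 1.919 = 56.43 N/C.

E ≈ 56.4 N/C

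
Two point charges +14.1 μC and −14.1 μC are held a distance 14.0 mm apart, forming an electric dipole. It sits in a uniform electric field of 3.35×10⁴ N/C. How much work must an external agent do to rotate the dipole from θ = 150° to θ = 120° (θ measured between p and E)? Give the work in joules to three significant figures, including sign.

W ≈ -0.00242 J

Dipole moment p = qd = (1.41×10⁻⁵ C)(0.0140 m) = 1.974×10⁻⁷ C·m.
W_ext = ΔU = U(θ₂) − U(θ₁) = −pE cosθ₂ − (−pE cosθ₁) = pE(cosθ₁ − cosθ₂).
W = (1.974×10⁻⁷)(3.35×10⁴)·(cos150° − cos120°) = (0.006613)·(-0.3660) = -0.002420 J.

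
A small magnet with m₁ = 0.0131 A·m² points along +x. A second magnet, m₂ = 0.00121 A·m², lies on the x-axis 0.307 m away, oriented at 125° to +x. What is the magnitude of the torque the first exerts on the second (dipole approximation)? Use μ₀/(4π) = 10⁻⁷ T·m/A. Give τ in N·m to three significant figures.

Dipole B is on the axis of dipole A, so B₁ there is axial: B₁ = (μ₀/4π)·2m₁/r³ along +x.
B₁ = 2(10⁻⁷)(0.0131)/(0.307)³ = 9.055×10⁻⁸ T.
τ = m₂ B₁ sinθ.
τ = (0.00121)(9.055×10⁻⁸)·sin125° = 8.975×10⁻¹¹ N·m.

τ ≈ 8.98×10⁻¹¹ N·m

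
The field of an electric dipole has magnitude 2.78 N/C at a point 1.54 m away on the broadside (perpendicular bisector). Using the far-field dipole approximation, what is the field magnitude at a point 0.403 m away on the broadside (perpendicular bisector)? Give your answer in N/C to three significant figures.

Dipole fields scale as 1/r³ in the far field; the geometry is the same at both points.
E₂ = E₁ · (r₁/r₂)³ = 2.78 · (1.54/0.403)³.
(r₁/r₂)³ = (3.821)³ = 55.8.
E₂ ≈ 155.1 N/C.

E ≈ 155 N/C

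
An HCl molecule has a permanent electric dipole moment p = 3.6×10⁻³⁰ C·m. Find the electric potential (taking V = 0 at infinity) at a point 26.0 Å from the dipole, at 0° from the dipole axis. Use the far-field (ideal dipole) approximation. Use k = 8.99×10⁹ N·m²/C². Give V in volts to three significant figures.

The dipole potential is V = kp cosθ / r².
V = (8.99×10⁹)(3.60×10⁻³⁰)·cos0° / (2.60×10⁻⁹)² = 0.004788 V.

V ≈ 0.00479 V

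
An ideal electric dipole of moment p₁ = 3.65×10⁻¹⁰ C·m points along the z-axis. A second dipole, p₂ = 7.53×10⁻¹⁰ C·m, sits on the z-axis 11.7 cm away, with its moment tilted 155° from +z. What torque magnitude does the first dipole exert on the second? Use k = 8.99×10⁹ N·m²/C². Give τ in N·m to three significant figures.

The second dipole sits on the axis of the first, so the field there is axial: E₁ = 2kp₁/r³ along +z.
E₁ = 2(8.99×10⁹)(3.65×10⁻¹⁰)/(0.117)³ = 4098 N/C.
Torque on the second dipole: τ = p₂ E₁ sinθ.
τ = (7.53×10⁻¹⁰)(4098)·sin155° = 1.304×10⁻⁶ N·m.

τ ≈ 1.30×10⁻⁶ N·m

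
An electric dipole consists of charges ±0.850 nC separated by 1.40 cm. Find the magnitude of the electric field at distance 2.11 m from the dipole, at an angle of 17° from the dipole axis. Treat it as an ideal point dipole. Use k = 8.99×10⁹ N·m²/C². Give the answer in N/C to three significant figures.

Dipole moment p = qd = (8.50×10⁻¹⁰ C)(0.0140 m) = 1.19×10⁻¹¹ C·m.
At angle θ the dipole field magnitude is E = (kp/r³)·√(1 + 3cos²θ).
kp/r³ = (8.99×10⁹)(1.19×10⁻¹¹) / (2.11)³ = 0.01139 N/C.
√(1 + 3cos²17°) = √(1 + 3·0.9145) = √3.7436 ≈ 1.9348.
E ≈ 0.01139 × 1.935 = 0.02203 N/C.

E ≈ 0.0220 N/C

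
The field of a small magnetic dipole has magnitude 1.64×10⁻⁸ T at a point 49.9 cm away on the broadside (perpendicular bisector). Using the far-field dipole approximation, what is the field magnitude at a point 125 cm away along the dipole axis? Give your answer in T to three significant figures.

B ≈ 2.09×10⁻⁹ T

Dipole fields scale as 1/r³ in the far field.
The axial field is twice the equatorial field at the same r, so the geometry factor is 2/1.
B₂ = B₁ · (2/1) · (r₁/r₂)³ = 1.64×10⁻⁸ · 2 · (49.9/125)³.
(r₁/r₂)³ = (0.3992)³ = 0.06362.
B₂ ≈ 2.087×10⁻⁹ T.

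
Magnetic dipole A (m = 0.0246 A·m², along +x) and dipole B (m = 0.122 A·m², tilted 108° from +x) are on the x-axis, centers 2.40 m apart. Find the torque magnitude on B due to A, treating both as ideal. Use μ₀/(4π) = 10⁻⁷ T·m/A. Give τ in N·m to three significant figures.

τ ≈ 4.13×10⁻¹¹ N·m

Dipole B is on the axis of dipole A, so B₁ there is axial: B₁ = (μ₀/4π)·2m₁/r³ along +x.
B₁ = 2(10⁻⁷)(0.0246)/(2.40)³ = 3.559×10⁻¹⁰ T.
τ = m₂ B₁ sinθ.
τ = (0.122)(3.559×10⁻¹⁰)·sin108° = 4.130×10⁻¹¹ N·m.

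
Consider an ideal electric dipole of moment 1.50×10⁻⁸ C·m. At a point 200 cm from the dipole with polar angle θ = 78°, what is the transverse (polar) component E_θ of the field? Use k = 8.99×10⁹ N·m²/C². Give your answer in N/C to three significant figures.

E_θ ≈ 16.5 N/C

For a dipole, E_θ = (kp sinθ)/r³.
kp/r³ = (8.99×10⁹)(1.50×10⁻⁸)/(2.00)³ = 16.86 N/C.
E_θ = 16.86·sin78° = 16.49 N/C.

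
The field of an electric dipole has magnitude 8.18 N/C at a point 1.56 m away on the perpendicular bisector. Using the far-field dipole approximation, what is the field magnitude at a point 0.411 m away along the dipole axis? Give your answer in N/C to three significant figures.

Dipole fields scale as 1/r³ in the far field.
The axial field is twice the equatorial field at the same r, so the geometry factor is 2/1.
E₂ = E₁ · (2/1) · (r₁/r₂)³ = 8.18 · 2 · (1.56/0.411)³.
(r₁/r₂)³ = (3.796)³ = 54.68.
E₂ ≈ 894.6 N/C.

E ≈ 895 N/C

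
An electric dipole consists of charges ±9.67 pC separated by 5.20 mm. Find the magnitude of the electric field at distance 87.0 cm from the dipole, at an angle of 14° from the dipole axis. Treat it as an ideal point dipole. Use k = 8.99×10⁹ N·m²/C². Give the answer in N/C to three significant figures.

Dipole moment p = qd = (9.67×10⁻¹² C)(0.00520 m) = 5.028×10⁻¹⁴ C·m.
At angle θ the dipole field magnitude is E = (kp/r³)·√(1 + 3cos²θ).
kp/r³ = (8.99×10⁹)(5.028×10⁻¹⁴) / (0.870)³ = 6.864×10⁻⁴ N/C.
√(1 + 3cos²14°) = √(1 + 3·0.9415) = √3.8244 ≈ 1.9556.
E ≈ 6.864×10⁻⁴ × 1.956 = 0.001342 N/C.

E ≈ 0.00134 N/C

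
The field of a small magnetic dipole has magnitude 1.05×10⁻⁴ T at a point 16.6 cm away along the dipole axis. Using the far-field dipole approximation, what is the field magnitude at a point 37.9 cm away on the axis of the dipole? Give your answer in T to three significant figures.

Dipole fields scale as 1/r³ in the far field; the geometry is the same at both points.
B₂ = B₁ · (r₁/r₂)³ = 1.05×10⁻⁴ · (16.6/37.9)³.
(r₁/r₂)³ = (0.438)³ = 0.08402.
B₂ ≈ 8.823×10⁻⁶ T.

B ≈ 8.82×10⁻⁶ T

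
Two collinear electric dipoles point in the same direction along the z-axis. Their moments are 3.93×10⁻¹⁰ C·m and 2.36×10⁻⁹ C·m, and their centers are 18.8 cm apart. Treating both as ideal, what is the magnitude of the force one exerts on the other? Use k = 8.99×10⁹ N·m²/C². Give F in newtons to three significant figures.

On-axis field of dipole 1 at distance r: E = 2kp₁/r³. Force on dipole 2 is F = p₂·dE/dr (gradient along axis).
dE/dr = −6kp₁/r⁴, so |F| = 6kp₁p₂/r⁴ (attractive for aligned moments).
F = 6(8.99×10⁹)(3.93×10⁻¹⁰)(2.36×10⁻⁹)/(0.188)⁴ = 4.005×10⁻⁵ N.

F ≈ 4.00×10⁻⁵ N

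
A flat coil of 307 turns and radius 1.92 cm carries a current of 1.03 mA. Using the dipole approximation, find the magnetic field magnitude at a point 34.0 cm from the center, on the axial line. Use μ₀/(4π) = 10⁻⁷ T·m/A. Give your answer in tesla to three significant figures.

m = NIA = NIπa² = 307·(0.00103)·π·(0.0192)² = 3.662×10⁻⁴ A·m².
On axis B = (μ₀/4π)·2m/r³.
B = 2·(10⁻⁷)·(3.662×10⁻⁴) / (0.340)³ = 1.863×10⁻⁹ T.

B ≈ 1.86×10⁻⁹ T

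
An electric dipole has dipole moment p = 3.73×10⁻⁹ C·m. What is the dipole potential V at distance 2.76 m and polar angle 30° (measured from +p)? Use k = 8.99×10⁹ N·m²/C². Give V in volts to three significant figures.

The dipole potential is V = kp cosθ / r².
V = (8.99×10⁹)(3.73×10⁻⁹)·cos30° / (2.76)² = 3.812 V.

V ≈ 3.81 V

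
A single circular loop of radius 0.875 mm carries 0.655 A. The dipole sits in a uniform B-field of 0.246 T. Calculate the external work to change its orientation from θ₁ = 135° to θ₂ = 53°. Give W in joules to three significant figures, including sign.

Magnetic moment m = IA = Iπa² = (0.655)·π·(8.75×10⁻⁴)² = 1.575×10⁻⁶ A·m².
W_ext = ΔU = −mB cosθ₂ + mB cosθ₁ = mB(cosθ₁ − cosθ₂).
W = (1.575×10⁻⁶)(0.246)·(cos135° − cos53°) = (3.874×10⁻⁷)·(-1.3089) = -5.071×10⁻⁷ J.

W ≈ -5.07×10⁻⁷ J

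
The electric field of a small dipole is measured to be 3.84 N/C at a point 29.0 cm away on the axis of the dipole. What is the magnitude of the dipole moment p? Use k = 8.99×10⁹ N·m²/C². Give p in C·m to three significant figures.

On axis E = 2kp/r³, so p = Er³/(2k).
p = (3.84)·(0.290)³ / (2·8.99×10⁹) = 5.209×10⁻¹² C·m.

p ≈ 5.21×10⁻¹² C·m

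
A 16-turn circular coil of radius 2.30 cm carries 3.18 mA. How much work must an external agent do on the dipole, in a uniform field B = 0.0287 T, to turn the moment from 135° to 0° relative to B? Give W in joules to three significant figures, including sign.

W ≈ -4.14×10⁻⁶ J

m = NIA = NIπa² = 16·(0.00318)·π·(0.0230)² = 8.456×10⁻⁵ A·m².
W_ext = ΔU = −mB cosθ₂ + mB cosθ₁ = mB(cosθ₁ − cosθ₂).
W = (8.456×10⁻⁵)(0.0287)·(cos135° − cos0°) = (2.427×10⁻⁶)·(-1.7071) = -4.143×10⁻⁶ J.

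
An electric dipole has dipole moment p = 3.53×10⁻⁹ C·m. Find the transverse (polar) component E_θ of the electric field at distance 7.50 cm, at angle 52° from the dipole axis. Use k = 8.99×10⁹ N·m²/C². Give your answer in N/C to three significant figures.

For a dipole, E_θ = (kp sinθ)/r³.
kp/r³ = (8.99×10⁹)(3.53×10⁻⁹)/(0.0750)³ = 7.522×10⁴ N/C.
E_θ = 7.522×10⁴·sin52° = 5.928×10⁴ N/C.

E_θ ≈ 5.93×10⁴ N/C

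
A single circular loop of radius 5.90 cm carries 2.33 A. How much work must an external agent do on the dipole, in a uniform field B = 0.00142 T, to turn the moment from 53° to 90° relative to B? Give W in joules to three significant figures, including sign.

W ≈ 2.18×10⁻⁵ J

Magnetic moment m = IA = Iπa² = (2.33)·π·(0.0590)² = 0.02548 A·m².
W_ext = ΔU = −mB cosθ₂ + mB cosθ₁ = mB(cosθ₁ − cosθ₂).
W = (0.02548)(0.00142)·(cos53° − cos90°) = (3.618×10⁻⁵)·(+0.6018) = 2.177×10⁻⁵ J.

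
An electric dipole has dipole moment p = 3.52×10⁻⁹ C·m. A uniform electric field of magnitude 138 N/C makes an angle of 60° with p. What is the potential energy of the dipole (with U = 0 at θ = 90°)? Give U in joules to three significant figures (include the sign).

U = −p·E = −pE cosθ.
U = −(3.52×10⁻⁹)(138)·cos60° = -2.429×10⁻⁷ J.

U ≈ -2.43×10⁻⁷ J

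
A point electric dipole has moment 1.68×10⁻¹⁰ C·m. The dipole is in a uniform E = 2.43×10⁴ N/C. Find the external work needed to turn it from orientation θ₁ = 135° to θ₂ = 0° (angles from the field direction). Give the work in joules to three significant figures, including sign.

W_ext = ΔU = U(θ₂) − U(θ₁) = −pE cosθ₂ − (−pE cosθ₁) = pE(cosθ₁ − cosθ₂).
W = (1.68×10⁻¹⁰)(2.43×10⁴)·(cos135° − cos0°) = (4.082×10⁻⁶)·(-1.7071) = -6.969×10⁻⁶ J.

W ≈ -6.97×10⁻⁶ J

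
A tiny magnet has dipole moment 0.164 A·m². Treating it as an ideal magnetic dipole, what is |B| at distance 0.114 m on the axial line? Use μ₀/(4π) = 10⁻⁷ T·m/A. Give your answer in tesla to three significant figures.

B ≈ 2.21×10⁻⁵ T

On axis B = (μ₀/4π)·2m/r³.
B = 2·(10⁻⁷)·(0.164) / (0.114)³ = 2.214×10⁻⁵ T.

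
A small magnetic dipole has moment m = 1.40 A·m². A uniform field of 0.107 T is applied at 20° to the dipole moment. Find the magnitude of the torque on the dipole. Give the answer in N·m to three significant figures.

Torque on a magnetic dipole: τ = mB sinθ.
τ = (1.40)(0.107)·sin20° = 0.05123 N·m.

τ ≈ 0.0512 N·m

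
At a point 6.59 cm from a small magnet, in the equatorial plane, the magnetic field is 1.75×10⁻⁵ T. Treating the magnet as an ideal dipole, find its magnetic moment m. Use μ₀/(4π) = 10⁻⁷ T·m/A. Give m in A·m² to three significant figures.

In the equatorial plane B = (μ₀/4π)·m/r³, so m = Br³·4π/(μ₀).
m = (1.75×10⁻⁵)·(0.0659)³ / (10⁻⁷) = 0.05008 A·m².

m ≈ 0.0501 A·m²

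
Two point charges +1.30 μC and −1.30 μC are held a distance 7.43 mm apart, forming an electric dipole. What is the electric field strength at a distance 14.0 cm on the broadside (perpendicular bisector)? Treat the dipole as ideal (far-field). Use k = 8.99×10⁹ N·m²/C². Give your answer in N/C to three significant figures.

E ≈ 3.16×10⁴ N/C

Dipole moment p = qd = (1.30×10⁻⁶ C)(0.00743 m) = 9.659×10⁻⁹ C·m.
On the perpendicular bisector E = kp/r³ (half the axial value at the same distance).
E = (8.99×10⁹)(9.659×10⁻⁹) / (0.140)³ = 3.165×10⁴ N/C.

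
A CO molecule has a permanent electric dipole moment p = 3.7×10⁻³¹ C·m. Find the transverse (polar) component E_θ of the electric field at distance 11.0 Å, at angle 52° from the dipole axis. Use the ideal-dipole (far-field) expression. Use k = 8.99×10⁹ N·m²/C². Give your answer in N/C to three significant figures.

E_θ ≈ 1.97×10⁶ N/C

For a dipole, E_θ = (kp sinθ)/r³.
kp/r³ = (8.99×10⁹)(3.70×10⁻³¹)/(1.10×10⁻⁹)³ = 2.499×10⁶ N/C.
E_θ = 2.499×10⁶·sin52° = 1.969×10⁶ N/C.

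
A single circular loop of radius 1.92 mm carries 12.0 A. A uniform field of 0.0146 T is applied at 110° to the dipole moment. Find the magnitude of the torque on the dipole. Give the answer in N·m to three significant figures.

τ ≈ 1.91×10⁻⁶ N·m

Magnetic moment m = IA = Iπa² = (12.0)·π·(0.00192)² = 1.39×10⁻⁴ A·m².
Torque on a magnetic dipole: τ = mB sinθ.
τ = (1.39×10⁻⁴)(0.0146)·sin110° = 1.907×10⁻⁶ N·m.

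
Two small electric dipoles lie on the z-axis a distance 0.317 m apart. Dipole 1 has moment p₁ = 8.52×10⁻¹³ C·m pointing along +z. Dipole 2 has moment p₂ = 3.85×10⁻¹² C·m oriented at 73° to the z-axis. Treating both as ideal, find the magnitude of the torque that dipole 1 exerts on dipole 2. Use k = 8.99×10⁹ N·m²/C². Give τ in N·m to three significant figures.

τ ≈ 1.77×10⁻¹² N·m

The second dipole sits on the axis of the first, so the field there is axial: E₁ = 2kp₁/r³ along +z.
E₁ = 2(8.99×10⁹)(8.52×10⁻¹³)/(0.317)³ = 0.4809 N/C.
Torque on the second dipole: τ = p₂ E₁ sinθ.
τ = (3.85×10⁻¹²)(0.4809)·sin73° = 1.771×10⁻¹² N·m.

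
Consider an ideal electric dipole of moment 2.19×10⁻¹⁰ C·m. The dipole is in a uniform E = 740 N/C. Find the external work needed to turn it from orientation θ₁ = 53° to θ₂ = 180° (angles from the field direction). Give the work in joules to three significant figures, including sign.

W_ext = ΔU = U(θ₂) − U(θ₁) = −pE cosθ₂ − (−pE cosθ₁) = pE(cosθ₁ − cosθ₂).
W = (2.19×10⁻¹⁰)(740)·(cos53° − cos180°) = (1.621×10⁻⁷)·(+1.6018) = 2.596×10⁻⁷ J.

W ≈ 2.60×10⁻⁷ J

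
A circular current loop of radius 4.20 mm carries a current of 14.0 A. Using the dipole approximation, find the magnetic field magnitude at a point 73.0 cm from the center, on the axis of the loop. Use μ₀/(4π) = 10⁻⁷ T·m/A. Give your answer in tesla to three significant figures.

B ≈ 3.99×10⁻¹⁰ T

Magnetic moment m = IA = Iπa² = (14.0)·π·(0.00420)² = 7.758×10⁻⁴ A·m².
On axis B = (μ₀/4π)·2m/r³.
B = 2·(10⁻⁷)·(7.758×10⁻⁴) / (0.730)³ = 3.989×10⁻¹⁰ T.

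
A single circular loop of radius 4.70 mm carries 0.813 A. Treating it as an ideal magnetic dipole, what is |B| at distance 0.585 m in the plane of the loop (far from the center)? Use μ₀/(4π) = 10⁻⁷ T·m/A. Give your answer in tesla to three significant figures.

Magnetic moment m = IA = Iπa² = (0.813)·π·(0.00470)² = 5.642×10⁻⁵ A·m².
In the equatorial plane B = (μ₀/4π)·m/r³ (half the axial value).
B = (10⁻⁷)·(5.642×10⁻⁵) / (0.585)³ = 2.818×10⁻¹¹ T.

B ≈ 2.82×10⁻¹¹ T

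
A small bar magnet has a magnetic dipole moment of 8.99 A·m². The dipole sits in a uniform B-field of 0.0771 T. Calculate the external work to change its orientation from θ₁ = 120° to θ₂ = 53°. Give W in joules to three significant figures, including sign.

W ≈ -0.764 J

W_ext = ΔU = −mB cosθ₂ + mB cosθ₁ = mB(cosθ₁ − cosθ₂).
W = (8.99)(0.0771)·(cos120° − cos53°) = (0.6931)·(-1.1018) = -0.7637 J.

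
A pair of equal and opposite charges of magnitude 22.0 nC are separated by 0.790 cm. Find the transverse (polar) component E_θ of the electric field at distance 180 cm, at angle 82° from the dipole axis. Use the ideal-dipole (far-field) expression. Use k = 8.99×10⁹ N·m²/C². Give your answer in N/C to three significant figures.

Dipole moment p = qd = (2.20×10⁻⁸ C)(0.00790 m) = 1.738×10⁻¹⁰ C·m.
For a dipole, E_θ = (kp sinθ)/r³.
kp/r³ = (8.99×10⁹)(1.738×10⁻¹⁰)/(1.80)³ = 0.2679 N/C.
E_θ = 0.2679·sin82° = 0.2653 N/C.

E_θ ≈ 0.265 N/C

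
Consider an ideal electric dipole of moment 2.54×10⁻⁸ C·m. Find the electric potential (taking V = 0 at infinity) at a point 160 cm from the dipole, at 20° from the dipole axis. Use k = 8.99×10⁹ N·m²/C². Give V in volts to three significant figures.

V ≈ 83.8 V

The dipole potential is V = kp cosθ / r².
V = (8.99×10⁹)(2.54×10⁻⁸)·cos20° / (1.60)² = 83.82 V.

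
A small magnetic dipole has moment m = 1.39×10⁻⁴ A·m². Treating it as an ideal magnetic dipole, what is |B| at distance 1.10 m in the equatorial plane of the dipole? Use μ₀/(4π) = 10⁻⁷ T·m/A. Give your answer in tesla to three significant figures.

In the equatorial plane B = (μ₀/4π)·m/r³ (half the axial value).
B = (10⁻⁷)·(1.39×10⁻⁴) / (1.10)³ = 1.044×10⁻¹¹ T.

B ≈ 1.04×10⁻¹¹ T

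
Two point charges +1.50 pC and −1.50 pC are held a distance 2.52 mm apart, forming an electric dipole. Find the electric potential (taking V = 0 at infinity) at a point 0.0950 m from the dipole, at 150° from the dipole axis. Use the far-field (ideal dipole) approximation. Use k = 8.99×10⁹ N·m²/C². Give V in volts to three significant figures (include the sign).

V ≈ -0.00326 V

Dipole moment p = qd = (1.50×10⁻¹² C)(0.00252 m) = 3.78×10⁻¹⁵ C·m.
The dipole potential is V = kp cosθ / r².
V = (8.99×10⁹)(3.78×10⁻¹⁵)·cos150° / (0.0950)² = -0.003261 V.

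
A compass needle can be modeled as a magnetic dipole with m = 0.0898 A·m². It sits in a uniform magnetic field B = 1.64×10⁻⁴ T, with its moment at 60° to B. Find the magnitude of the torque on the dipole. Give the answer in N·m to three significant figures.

τ ≈ 1.28×10⁻⁵ N·m

Torque on a magnetic dipole: τ = mB sinθ.
τ = (0.0898)(1.64×10⁻⁴)·sin60° = 1.275×10⁻⁵ N·m.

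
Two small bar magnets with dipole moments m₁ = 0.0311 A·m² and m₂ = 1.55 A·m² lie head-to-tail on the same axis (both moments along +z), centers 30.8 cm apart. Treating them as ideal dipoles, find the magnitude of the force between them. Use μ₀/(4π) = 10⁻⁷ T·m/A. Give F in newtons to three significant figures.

F ≈ 3.21×10⁻⁶ N

On-axis B of dipole 1: B = (μ₀/4π)·2m₁/r³. Force on dipole 2: F = m₂·dB/dr.
dB/dr = −(μ₀/4π)·6m₁/r⁴, so |F| = (μ₀/4π)·6m₁m₂/r⁴.
F = 6(10⁻⁷)(0.0311)(1.55)/(0.308)⁴ = 3.214×10⁻⁶ N.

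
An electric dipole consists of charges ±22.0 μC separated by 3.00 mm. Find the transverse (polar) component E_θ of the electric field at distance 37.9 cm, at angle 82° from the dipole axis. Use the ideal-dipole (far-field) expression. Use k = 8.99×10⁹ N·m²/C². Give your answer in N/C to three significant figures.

E_θ ≈ 1.08×10⁴ N/C

Dipole moment p = qd = (2.20×10⁻⁵ C)(0.00300 m) = 6.60×10⁻⁸ C·m.
For a dipole, E_θ = (kp sinθ)/r³.
kp/r³ = (8.99×10⁹)(6.60×10⁻⁸)/(0.379)³ = 1.090×10⁴ N/C.
E_θ = 1.090×10⁴·sin82° = 1.079×10⁴ N/C.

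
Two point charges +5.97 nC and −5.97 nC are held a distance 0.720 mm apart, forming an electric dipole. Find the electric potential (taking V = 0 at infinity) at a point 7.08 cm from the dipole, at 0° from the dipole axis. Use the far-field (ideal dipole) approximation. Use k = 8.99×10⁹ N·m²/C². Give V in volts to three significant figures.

V ≈ 7.71 V

Dipole moment p = qd = (5.97×10⁻⁹ C)(7.20×10⁻⁴ m) = 4.298×10⁻¹² C·m.
The dipole potential is V = kp cosθ / r².
V = (8.99×10⁹)(4.298×10⁻¹²)·cos0° / (0.0708)² = 7.708 V.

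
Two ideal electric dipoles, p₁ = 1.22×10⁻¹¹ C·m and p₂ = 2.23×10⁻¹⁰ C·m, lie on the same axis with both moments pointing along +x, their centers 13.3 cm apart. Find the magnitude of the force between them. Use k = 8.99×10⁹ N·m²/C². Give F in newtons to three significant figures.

On-axis field of dipole 1 at distance r: E = 2kp₁/r³. Force on dipole 2 is F = p₂·dE/dr (gradient along axis).
dE/dr = −6kp₁/r⁴, so |F| = 6kp₁p₂/r⁴ (attractive for aligned moments).
F = 6(8.99×10⁹)(1.22×10⁻¹¹)(2.23×10⁻¹⁰)/(0.133)⁴ = 4.690×10⁻⁷ N.

F ≈ 4.69×10⁻⁷ N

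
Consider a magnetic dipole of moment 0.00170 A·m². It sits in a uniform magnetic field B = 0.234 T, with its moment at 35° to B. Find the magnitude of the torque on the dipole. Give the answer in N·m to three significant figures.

τ ≈ 2.28×10⁻⁴ N·m

Torque on a magnetic dipole: τ = mB sinθ.
τ = (0.00170)(0.234)·sin35° = 2.282×10⁻⁴ N·m.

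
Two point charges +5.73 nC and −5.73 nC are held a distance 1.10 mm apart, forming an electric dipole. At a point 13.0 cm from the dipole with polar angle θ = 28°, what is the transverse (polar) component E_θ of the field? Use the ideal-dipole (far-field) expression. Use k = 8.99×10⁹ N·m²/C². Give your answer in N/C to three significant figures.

Dipole moment p = qd = (5.73×10⁻⁹ C)(0.00110 m) = 6.303×10⁻¹² C·m.
For a dipole, E_θ = (kp sinθ)/r³.
kp/r³ = (8.99×10⁹)(6.303×10⁻¹²)/(0.130)³ = 25.79 N/C.
E_θ = 25.79·sin28° = 12.11 N/C.

E_θ ≈ 12.1 N/C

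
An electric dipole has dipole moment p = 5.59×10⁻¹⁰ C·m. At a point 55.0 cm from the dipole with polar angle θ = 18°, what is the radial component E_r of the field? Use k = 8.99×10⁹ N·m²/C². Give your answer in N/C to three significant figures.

E_r ≈ 57.5 N/C

For a dipole, E_r = (2kp cosθ)/r³.
kp/r³ = (8.99×10⁹)(5.59×10⁻¹⁰)/(0.550)³ = 30.21 N/C.
E_r = 2·30.21·cos18° = 57.45 N/C.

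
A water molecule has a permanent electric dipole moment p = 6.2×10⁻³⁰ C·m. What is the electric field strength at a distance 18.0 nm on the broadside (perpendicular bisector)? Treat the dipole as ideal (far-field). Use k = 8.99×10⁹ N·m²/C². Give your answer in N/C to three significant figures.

E ≈ 9560 N/C

On the perpendicular bisector E = kp/r³ (half the axial value at the same distance).
E = (8.99×10⁹)(6.20×10⁻³⁰) / (1.80×10⁻⁸)³ = 9557 N/C.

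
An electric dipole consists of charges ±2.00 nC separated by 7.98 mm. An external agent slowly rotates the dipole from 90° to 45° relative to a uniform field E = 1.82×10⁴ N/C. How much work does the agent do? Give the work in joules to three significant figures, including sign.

W ≈ -2.05×10⁻⁷ J

Dipole moment p = qd = (2.00×10⁻⁹ C)(0.00798 m) = 1.596×10⁻¹¹ C·m.
W_ext = ΔU = U(θ₂) − U(θ₁) = −pE cosθ₂ − (−pE cosθ₁) = pE(cosθ₁ − cosθ₂).
W = (1.596×10⁻¹¹)(1.82×10⁴)·(cos90° − cos45°) = (2.905×10⁻⁷)·(-0.7071) = -2.054×10⁻⁷ J.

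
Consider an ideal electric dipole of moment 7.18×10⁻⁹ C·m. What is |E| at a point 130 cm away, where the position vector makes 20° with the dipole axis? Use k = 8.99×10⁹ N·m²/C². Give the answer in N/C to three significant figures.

E ≈ 56.1 N/C

At angle θ the dipole field magnitude is E = (kp/r³)·√(1 + 3cos²θ).
kp/r³ = (8.99×10⁹)(7.18×10⁻⁹) / (1.30)³ = 29.38 N/C.
√(1 + 3cos²20°) = √(1 + 3·0.8830) = √3.6491 ≈ 1.9103.
E ≈ 29.38 × 1.910 = 56.12 N/C.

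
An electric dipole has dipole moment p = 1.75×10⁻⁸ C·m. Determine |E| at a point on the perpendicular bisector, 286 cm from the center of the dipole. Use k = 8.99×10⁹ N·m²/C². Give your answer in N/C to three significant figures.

E ≈ 6.73 N/C

On the perpendicular bisector E = kp/r³ (half the axial value at the same distance).
E = (8.99×10⁹)(1.75×10⁻⁸) / (2.86)³ = 6.725 N/C.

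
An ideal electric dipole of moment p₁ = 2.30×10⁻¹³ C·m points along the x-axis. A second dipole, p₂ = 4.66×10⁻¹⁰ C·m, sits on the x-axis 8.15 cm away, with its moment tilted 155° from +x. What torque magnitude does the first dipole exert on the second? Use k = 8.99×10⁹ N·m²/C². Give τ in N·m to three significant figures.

τ ≈ 1.50×10⁻⁹ N·m

The second dipole sits on the axis of the first, so the field there is axial: E₁ = 2kp₁/r³ along +x.
E₁ = 2(8.99×10⁹)(2.30×10⁻¹³)/(0.0815)³ = 7.639 N/C.
Torque on the second dipole: τ = p₂ E₁ sinθ.
τ = (4.66×10⁻¹⁰)(7.639)·sin155° = 1.504×10⁻⁹ N·m.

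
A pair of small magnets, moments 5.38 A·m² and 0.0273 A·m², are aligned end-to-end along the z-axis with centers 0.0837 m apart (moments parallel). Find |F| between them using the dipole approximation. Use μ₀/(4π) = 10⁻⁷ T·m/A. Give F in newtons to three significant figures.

On-axis B of dipole 1: B = (μ₀/4π)·2m₁/r³. Force on dipole 2: F = m₂·dB/dr.
dB/dr = −(μ₀/4π)·6m₁/r⁴, so |F| = (μ₀/4π)·6m₁m₂/r⁴.
F = 6(10⁻⁷)(5.38)(0.0273)/(0.0837)⁴ = 0.001796 N.

F ≈ 0.00180 N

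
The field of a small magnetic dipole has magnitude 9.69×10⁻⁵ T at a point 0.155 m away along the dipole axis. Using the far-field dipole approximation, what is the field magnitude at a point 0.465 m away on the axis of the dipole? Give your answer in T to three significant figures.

B ≈ 3.59×10⁻⁶ T

Dipole fields scale as 1/r³ in the far field; the geometry is the same at both points.
B₂ = B₁ · (r₁/r₂)³ = 9.69×10⁻⁵ · (0.155/0.465)³.
(r₁/r₂)³ = (0.3333)³ = 0.03704.
B₂ ≈ 3.589×10⁻⁶ T.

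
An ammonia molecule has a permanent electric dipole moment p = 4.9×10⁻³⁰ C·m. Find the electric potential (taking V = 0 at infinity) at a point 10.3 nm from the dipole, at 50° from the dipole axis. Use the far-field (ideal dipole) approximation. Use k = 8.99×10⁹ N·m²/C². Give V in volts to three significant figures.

The dipole potential is V = kp cosθ / r².
V = (8.99×10⁹)(4.90×10⁻³⁰)·cos50° / (1.03×10⁻⁸)² = 2.669×10⁻⁴ V.

V ≈ 2.67×10⁻⁴ V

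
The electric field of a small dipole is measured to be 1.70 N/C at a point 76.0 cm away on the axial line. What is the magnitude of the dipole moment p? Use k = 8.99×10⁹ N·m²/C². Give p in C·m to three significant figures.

On axis E = 2kp/r³, so p = Er³/(2k).
p = (1.70)·(0.760)³ / (2·8.99×10⁹) = 4.150×10⁻¹¹ C·m.

p ≈ 4.15×10⁻¹¹ C·m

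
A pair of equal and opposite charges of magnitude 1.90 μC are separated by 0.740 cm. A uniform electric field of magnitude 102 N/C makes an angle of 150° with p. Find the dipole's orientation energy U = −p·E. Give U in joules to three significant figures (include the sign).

Dipole moment p = qd = (1.90×10⁻⁶ C)(0.00740 m) = 1.406×10⁻⁸ C·m.
U = −p·E = −pE cosθ.
U = −(1.406×10⁻⁸)(102)·cos150° = 1.242×10⁻⁶ J.

U ≈ 1.24×10⁻⁶ J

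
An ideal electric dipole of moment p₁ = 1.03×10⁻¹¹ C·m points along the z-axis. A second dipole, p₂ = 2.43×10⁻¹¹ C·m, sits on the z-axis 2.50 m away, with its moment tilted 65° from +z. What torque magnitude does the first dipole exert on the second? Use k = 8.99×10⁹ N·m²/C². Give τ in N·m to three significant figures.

τ ≈ 2.61×10⁻¹³ N·m

The second dipole sits on the axis of the first, so the field there is axial: E₁ = 2kp₁/r³ along +z.
E₁ = 2(8.99×10⁹)(1.03×10⁻¹¹)/(2.50)³ = 0.01185 N/C.
Torque on the second dipole: τ = p₂ E₁ sinθ.
τ = (2.43×10⁻¹¹)(0.01185)·sin65° = 2.610×10⁻¹³ N·m.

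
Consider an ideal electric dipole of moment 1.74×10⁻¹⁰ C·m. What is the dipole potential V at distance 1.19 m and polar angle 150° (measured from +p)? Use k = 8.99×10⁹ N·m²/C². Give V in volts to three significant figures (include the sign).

The dipole potential is V = kp cosθ / r².
V = (8.99×10⁹)(1.74×10⁻¹⁰)·cos150° / (1.19)² = -0.9566 V.

V ≈ -0.957 V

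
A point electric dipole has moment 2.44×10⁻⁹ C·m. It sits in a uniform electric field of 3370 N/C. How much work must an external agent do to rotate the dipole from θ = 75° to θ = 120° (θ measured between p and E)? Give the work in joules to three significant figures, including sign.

W ≈ 6.24×10⁻⁶ J

W_ext = ΔU = U(θ₂) − U(θ₁) = −pE cosθ₂ − (−pE cosθ₁) = pE(cosθ₁ − cosθ₂).
W = (2.44×10⁻⁹)(3370)·(cos75° − cos120°) = (8.223×10⁻⁶)·(+0.7588) = 6.240×10⁻⁶ J.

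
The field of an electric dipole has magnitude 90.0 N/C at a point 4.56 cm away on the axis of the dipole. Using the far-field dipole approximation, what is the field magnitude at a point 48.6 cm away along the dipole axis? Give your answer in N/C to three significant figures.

Dipole fields scale as 1/r³ in the far field; the geometry is the same at both points.
E₂ = E₁ · (r₁/r₂)³ = 90.0 · (4.56/48.6)³.
(r₁/r₂)³ = (0.09383)³ = 0.000826.
E₂ ≈ 0.07434 N/C.

E ≈ 0.0743 N/C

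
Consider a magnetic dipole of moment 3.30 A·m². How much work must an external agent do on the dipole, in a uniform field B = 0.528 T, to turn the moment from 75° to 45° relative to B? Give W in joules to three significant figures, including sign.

W_ext = ΔU = −mB cosθ₂ + mB cosθ₁ = mB(cosθ₁ − cosθ₂).
W = (3.30)(0.528)·(cos75° − cos45°) = (1.742)·(-0.4483) = -0.7811 J.

W ≈ -0.781 J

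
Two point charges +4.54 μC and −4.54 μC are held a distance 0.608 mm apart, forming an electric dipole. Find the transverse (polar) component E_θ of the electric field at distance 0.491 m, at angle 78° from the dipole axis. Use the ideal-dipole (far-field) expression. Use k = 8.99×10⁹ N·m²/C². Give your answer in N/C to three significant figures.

E_θ ≈ 205 N/C

Dipole moment p = qd = (4.54×10⁻⁶ C)(6.08×10⁻⁴ m) = 2.76×10⁻⁹ C·m.
For a dipole, E_θ = (kp sinθ)/r³.
kp/r³ = (8.99×10⁹)(2.76×10⁻⁹)/(0.491)³ = 209.6 N/C.
E_θ = 209.6·sin78° = 205.0 N/C.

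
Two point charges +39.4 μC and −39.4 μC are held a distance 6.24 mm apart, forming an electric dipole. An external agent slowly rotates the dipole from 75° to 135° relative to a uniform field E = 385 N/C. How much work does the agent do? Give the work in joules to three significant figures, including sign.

W ≈ 9.14×10⁻⁵ J

Dipole moment p = qd = (3.94×10⁻⁵ C)(0.00624 m) = 2.459×10⁻⁷ C·m.
W_ext = ΔU = U(θ₂) − U(θ₁) = −pE cosθ₂ − (−pE cosθ₁) = pE(cosθ₁ − cosθ₂).
W = (2.459×10⁻⁷)(385)·(cos75° − cos135°) = (9.467×10⁻⁵)·(+0.9659) = 9.145×10⁻⁵ J.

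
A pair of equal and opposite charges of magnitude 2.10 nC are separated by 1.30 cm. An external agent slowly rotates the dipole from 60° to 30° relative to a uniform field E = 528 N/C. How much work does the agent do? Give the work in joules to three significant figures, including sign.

W ≈ -5.28×10⁻⁹ J

Dipole moment p = qd = (2.10×10⁻⁹ C)(0.0130 m) = 2.73×10⁻¹¹ C·m.
W_ext = ΔU = U(θ₂) − U(θ₁) = −pE cosθ₂ − (−pE cosθ₁) = pE(cosθ₁ − cosθ₂).
W = (2.73×10⁻¹¹)(528)·(cos60° − cos30°) = (1.441×10⁻⁸)·(-0.3660) = -5.276×10⁻⁹ J.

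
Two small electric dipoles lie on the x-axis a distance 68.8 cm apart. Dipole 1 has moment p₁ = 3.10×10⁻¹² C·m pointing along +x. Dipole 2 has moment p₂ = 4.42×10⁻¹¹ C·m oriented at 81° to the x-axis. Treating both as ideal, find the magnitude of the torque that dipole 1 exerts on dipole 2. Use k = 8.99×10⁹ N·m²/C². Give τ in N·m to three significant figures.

The second dipole sits on the axis of the first, so the field there is axial: E₁ = 2kp₁/r³ along +x.
E₁ = 2(8.99×10⁹)(3.10×10⁻¹²)/(0.688)³ = 0.1712 N/C.
Torque on the second dipole: τ = p₂ E₁ sinθ.
τ = (4.42×10⁻¹¹)(0.1712)·sin81° = 7.472×10⁻¹² N·m.

τ ≈ 7.47×10⁻¹² N·m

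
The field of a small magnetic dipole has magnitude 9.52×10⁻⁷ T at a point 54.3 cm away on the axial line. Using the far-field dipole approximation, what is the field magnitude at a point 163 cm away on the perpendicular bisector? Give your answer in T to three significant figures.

Dipole fields scale as 1/r³ in the far field.
The axial field is twice the equatorial field at the same r, so the geometry factor is 1/2.
B₂ = B₁ · (1/2) · (r₁/r₂)³ = 9.52×10⁻⁷ · 0.5 · (54.3/163)³.
(r₁/r₂)³ = (0.3331)³ = 0.03697.
B₂ ≈ 1.760×10⁻⁸ T.

B ≈ 1.76×10⁻⁸ T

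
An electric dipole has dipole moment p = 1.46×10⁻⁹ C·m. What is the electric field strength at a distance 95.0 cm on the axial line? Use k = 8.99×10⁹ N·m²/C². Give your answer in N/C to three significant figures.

E ≈ 30.6 N/C

On the dipole axis E = 2kp/r³.
E = 2·(8.99×10⁹)(1.46×10⁻⁹) / (0.950)³ = 30.62 N/C.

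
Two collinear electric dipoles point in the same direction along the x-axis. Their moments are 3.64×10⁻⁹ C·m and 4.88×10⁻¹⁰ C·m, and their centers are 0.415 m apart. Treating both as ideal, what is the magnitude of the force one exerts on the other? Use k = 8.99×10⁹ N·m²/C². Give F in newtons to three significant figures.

On-axis field of dipole 1 at distance r: E = 2kp₁/r³. Force on dipole 2 is F = p₂·dE/dr (gradient along axis).
dE/dr = −6kp₁/r⁴, so |F| = 6kp₁p₂/r⁴ (attractive for aligned moments).
F = 6(8.99×10⁹)(3.64×10⁻⁹)(4.88×10⁻¹⁰)/(0.415)⁴ = 3.230×10⁻⁶ N.

F ≈ 3.23×10⁻⁶ N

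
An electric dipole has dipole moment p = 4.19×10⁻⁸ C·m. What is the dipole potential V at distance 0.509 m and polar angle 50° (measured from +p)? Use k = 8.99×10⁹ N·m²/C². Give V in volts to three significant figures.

V ≈ 935 V

The dipole potential is V = kp cosθ / r².
V = (8.99×10⁹)(4.19×10⁻⁸)·cos50° / (0.509)² = 934.6 V.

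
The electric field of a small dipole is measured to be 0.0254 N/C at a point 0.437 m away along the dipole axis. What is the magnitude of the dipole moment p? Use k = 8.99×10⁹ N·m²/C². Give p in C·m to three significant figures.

p ≈ 1.18×10⁻¹³ C·m

On axis E = 2kp/r³, so p = Er³/(2k).
p = (0.0254)·(0.437)³ / (2·8.99×10⁹) = 1.179×10⁻¹³ C·m.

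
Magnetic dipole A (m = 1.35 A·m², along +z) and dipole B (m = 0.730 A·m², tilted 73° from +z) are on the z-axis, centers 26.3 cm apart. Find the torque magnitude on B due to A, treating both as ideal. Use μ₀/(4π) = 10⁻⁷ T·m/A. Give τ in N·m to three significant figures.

Dipole B is on the axis of dipole A, so B₁ there is axial: B₁ = (μ₀/4π)·2m₁/r³ along +z.
B₁ = 2(10⁻⁷)(1.35)/(0.263)³ = 1.484×10⁻⁵ T.
τ = m₂ B₁ sinθ.
τ = (0.730)(1.484×10⁻⁵)·sin73° = 1.036×10⁻⁵ N·m.

τ ≈ 1.04×10⁻⁵ N·m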